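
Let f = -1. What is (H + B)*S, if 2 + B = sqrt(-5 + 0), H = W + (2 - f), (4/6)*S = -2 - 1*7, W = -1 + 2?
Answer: -27 - 27*I*sqrt(5)/2 ≈ -27.0 - 30.187*I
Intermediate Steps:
W = 1
S = -27/2 (S = 3*(-2 - 1*7)/2 = 3*(-2 - 7)/2 = (3/2)*(-9) = -27/2 ≈ -13.500)
H = 4 (H = 1 + (2 - 1*(-1)) = 1 + (2 + 1) = 1 + 3 = 4)
B = -2 + I*sqrt(5) (B = -2 + sqrt(-5 + 0) = -2 + sqrt(-5) = -2 + I*sqrt(5) ≈ -2.0 + 2.2361*I)
(H + B)*S = (4 + (-2 + I*sqrt(5)))*(-27/2) = (2 + I*sqrt(5))*(-27/2) = -27 - 27*I*sqrt(5)/2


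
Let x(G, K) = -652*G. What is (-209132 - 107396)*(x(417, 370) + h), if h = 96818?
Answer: 55413290848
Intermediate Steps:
(-209132 - 107396)*(x(417, 370) + h) = (-209132 - 107396)*(-652*417 + 96818) = -316528*(-271884 + 96818) = -316528*(-175066) = 55413290848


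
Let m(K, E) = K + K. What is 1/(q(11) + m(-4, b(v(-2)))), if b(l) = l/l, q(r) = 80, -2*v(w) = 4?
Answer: 1/72 ≈ 0.013889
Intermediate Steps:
v(w) = -2 (v(w) = -½*4 = -2)
b(l) = 1
m(K, E) = 2*K
1/(q(11) + m(-4, b(v(-2)))) = 1/(80 + 2*(-4)) = 1/(80 - 8) = 1/72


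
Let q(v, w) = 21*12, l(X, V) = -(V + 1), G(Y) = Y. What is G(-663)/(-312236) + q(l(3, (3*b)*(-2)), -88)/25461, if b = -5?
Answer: 10618235/883315644 ≈ 0.012021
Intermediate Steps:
l(X, V) = -1 - V (l(X, V) = -(1 + V) = -1 - V)
q(v, w) = 252
G(-663)/(-312236) + q(l(3, (3*b)*(-2)), -88)/25461 = -663/(-312236) + 252/25461 = -663*(-1/312236) + 252*(1/25461) = 663/312236 + 28/2829 = 10618235/883315644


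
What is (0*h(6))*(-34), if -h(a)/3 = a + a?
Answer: 0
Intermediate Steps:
h(a) = -6*a (h(a) = -3*(a + a) = -6*a)
(0*h(6))*(-34) = (0*(-6*6))*(-34) = (0*(-36))*(-34) = 0*(-34) = 0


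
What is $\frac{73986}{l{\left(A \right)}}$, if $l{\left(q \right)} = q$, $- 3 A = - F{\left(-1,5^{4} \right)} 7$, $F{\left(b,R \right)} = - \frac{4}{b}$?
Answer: $\frac{110979}{14} \approx 7927.1$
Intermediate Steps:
$A = \frac{28}{3}$ ($A = - \frac{- \frac{-4}{-1} \cdot 7}{3} = - \frac{- \left(-4\right) \left(-1\right) 7}{3} = - \frac{\left(-1\right) 4 \cdot 7}{3} = - \frac{\left(-4\right) 7}{3} = \left(- \frac{1}{3}\right) \left(-28\right) = \frac{28}{3} \approx 9.3333$)
$\frac{73986}{l{\left(A \right)}} = \frac{73986}{\frac{28}{3}} = 73986 \cdot \frac{3}{28} = \frac{110979}{14}$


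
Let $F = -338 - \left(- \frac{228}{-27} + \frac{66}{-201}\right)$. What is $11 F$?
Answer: $- \frac{2295788}{603} \approx -3807.3$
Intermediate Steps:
$F = - \frac{208708}{603}$ ($F = -338 - \left(\left(-228\right) \left(- \frac{1}{27}\right) + 66 \left(- \frac{1}{201}\right)\right) = -338 - \left(\frac{76}{9} - \frac{22}{67}\right) = -338 - \frac{4894}{603} = - \frac{208708}{603} \approx -346.12$)
$11 F = 11 \left(- \frac{208708}{603}\right) = - \frac{2295788}{603}$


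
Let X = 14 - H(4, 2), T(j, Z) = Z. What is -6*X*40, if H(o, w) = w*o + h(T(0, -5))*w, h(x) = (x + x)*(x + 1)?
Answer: 17760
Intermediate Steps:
h(x) = 2*x*(1 + x) (h(x) = (2*x)*(1 + x) = 2*x*(1 + x))
H(o, w) = 40*w + o*w (H(o, w) = w*o + (2*(-5)*(1 - 5))*w = o*w + (2*(-5)*(-4))*w = o*w + 40*w = 40*w + o*w)
X = -74 (X = 14 - 2*(40 + 4) = 14 - 2*44 = 14 - 1*88 = 14 - 88 = -74)
-6*X*40 = -6*(-74)*40 = 444*40 = 17760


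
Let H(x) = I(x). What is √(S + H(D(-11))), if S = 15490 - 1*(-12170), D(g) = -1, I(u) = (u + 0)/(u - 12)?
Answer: √4674553/13 ≈ 166.31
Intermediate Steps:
I(u) = u/(-12 + u)
S = 27660 (S = 15490 + 12170 = 27660)
H(x) = x/(-12 + x)
√(S + H(D(-11))) = √(27660 - 1/(-12 - 1)) = √(27660 - 1/(-13)) = √(27660 - 1*(-1/13)) = √(27660 + 1/13) = √(359581/13) = √4674553/13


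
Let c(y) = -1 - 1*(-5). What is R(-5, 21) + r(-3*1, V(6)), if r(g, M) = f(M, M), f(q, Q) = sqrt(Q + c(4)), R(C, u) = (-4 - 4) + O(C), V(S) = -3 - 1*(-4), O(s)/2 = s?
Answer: -18 + sqrt(5) ≈ -15.764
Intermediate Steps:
c(y) = 4 (c(y) = -1 + 5 = 4)
O(s) = 2*s
V(S) = 1 (V(S) = -3 + 4 = 1)
R(C, u) = -8 + 2*C (R(C, u) = (-4 - 4) + 2*C = -8 + 2*C)
f(q, Q) = sqrt(4 + Q) (f(q, Q) = sqrt(Q + 4) = sqrt(4 + Q))
r(g, M) = sqrt(4 + M)
R(-5, 21) + r(-3*1, V(6)) = (-8 + 2*(-5)) + sqrt(4 + 1) = (-8 - 10) + sqrt(5) = -18 + sqrt(5)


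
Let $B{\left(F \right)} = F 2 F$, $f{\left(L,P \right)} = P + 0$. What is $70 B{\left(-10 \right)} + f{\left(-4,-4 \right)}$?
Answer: $13996$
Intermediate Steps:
$f{\left(L,P \right)} = P$
$B{\left(F \right)} = 2 F^{2}$ ($B{\left(F \right)} = 2 F F = 2 F^{2}$)
$70 B{\left(-10 \right)} + f{\left(-4,-4 \right)} = 70 \cdot 2 \left(-10\right)^{2} - 4 = 70 \cdot 2 \cdot 100 - 4 = 70 \cdot 200 - 4 = 14000 - 4 = 13996$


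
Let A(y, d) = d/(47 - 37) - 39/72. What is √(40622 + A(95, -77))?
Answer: √146209530/60 ≈ 201.53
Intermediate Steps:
A(y, d) = -13/24 + d/10 (A(y, d) = d/10 - 39*1/72 = d*(⅒) - 13/24 = d/10 - 13/24 = -13/24 + d/10)
√(40622 + A(95, -77)) = √(40622 + (-13/24 + (⅒)*(-77))) = √(40622 + (-13/24 - 77/10)) = √(40622 - 989/120) = √(4873651/120) = √146209530/60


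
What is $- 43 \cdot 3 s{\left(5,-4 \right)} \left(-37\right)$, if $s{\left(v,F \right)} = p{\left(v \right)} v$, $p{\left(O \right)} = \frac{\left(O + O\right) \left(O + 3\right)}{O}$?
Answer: $381840$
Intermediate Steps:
$p{\left(O \right)} = 6 + 2 O$ ($p{\left(O \right)} = \frac{2 O \left(3 + O\right)}{O} = 6 + 2 O$)
$s{\left(v,F \right)} = v \left(6 + 2 v\right)$ ($s{\left(v,F \right)} = \left(6 + 2 v\right) v = v \left(6 + 2 v\right)$)
$- 43 \cdot 3 s{\left(5,-4 \right)} \left(-37\right) = - 43 \cdot 3 \cdot 2 \cdot 5 \left(3 + 5\right) \left(-37\right) = - 43 \cdot 3 \cdot 2 \cdot 5 \cdot 8 \left(-37\right) = - 43 \cdot 3 \cdot 80 \left(-37\right) = \left(-43\right) 240 \left(-37\right) = \left(-10320\right) \left(-37\right) = 381840$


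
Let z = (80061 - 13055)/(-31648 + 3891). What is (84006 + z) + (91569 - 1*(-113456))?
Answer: 8022566461/27757 ≈ 2.8903e+5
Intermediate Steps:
z = -67006/27757 (z = 67006/(-27757) = 67006*(-1/27757) = -67006/27757 ≈ -2.4140)
(84006 + z) + (91569 - 1*(-113456)) = (84006 - 67006/27757) + (91569 - 1*(-113456)) = 2331687536/27757 + (91569 + 113456) = 2331687536/27757 + 205025 = 8022566461/27757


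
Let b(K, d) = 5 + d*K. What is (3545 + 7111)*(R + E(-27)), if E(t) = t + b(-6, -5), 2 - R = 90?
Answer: -852480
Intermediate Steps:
b(K, d) = 5 + K*d
R = -88 (R = 2 - 1*90 = 2 - 90 = -88)
E(t) = 35 + t (E(t) = t + (5 - 6*(-5)) = t + (5 + 30) = t + 35 = 35 + t)
(3545 + 7111)*(R + E(-27)) = (3545 + 7111)*(-88 + (35 - 27)) = 10656*(-88 + 8) = 10656*(-80) = -852480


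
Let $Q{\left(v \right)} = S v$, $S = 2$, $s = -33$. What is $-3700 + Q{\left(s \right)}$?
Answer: $-3766$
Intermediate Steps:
$Q{\left(v \right)} = 2 v$
$-3700 + Q{\left(s \right)} = -3700 + 2 \left(-33\right) = -3700 - 66 = -3766$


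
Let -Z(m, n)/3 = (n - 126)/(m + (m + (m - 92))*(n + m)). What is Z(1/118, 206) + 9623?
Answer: 317378707403/32981221 ≈ 9623.0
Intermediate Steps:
Z(m, n) = -3*(-126 + n)/(m + (-92 + 2*m)*(m + n)) (Z(m, n) = -3*(n - 126)/(m + (m + (m - 92))*(n + m)) = -3*(-126 + n)/(m + (m + (-92 + m))*(m + n)) = -3*(-126 + n)/(m + (-92 + 2*m)*(m + n)))
Z(1/118, 206) + 9623 = 3*(126 - 1*206)/(-92*206 - 91/118 + 2*(1/118)**2 + 2*206/118) + 9623 = 3*(126 - 206)/(-18952 - 91*1/118 + 2*(1/118)**2 + 2*(1/118)*206) + 9623 = 3*(-80)/(-18952 - 91/118 + 2*(1/13924) + 206/59) + 9623 = 3*(-80)/(-18952 - 91/118 + 1/6962 + 206/59) + 9623 = 3*(-80)/(-65962442/3481) + 9623 = 3*(-3481/65962442)*(-80) + 9623 = 417720/32981221 + 9623 = 317378707403/32981221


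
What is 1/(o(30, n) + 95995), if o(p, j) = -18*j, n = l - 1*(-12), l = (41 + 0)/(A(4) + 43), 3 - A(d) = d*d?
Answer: 5/478772 ≈ 1.0443e-5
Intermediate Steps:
A(d) = 3 - d² (A(d) = 3 - d*d = 3 - d²)
l = 41/30 (l = (41 + 0)/((3 - 1*4²) + 43) = 41/((3 - 1*16) + 43) = 41/((3 - 16) + 43) = 41/(-13 + 43) = 41/30 ≈ 1.3667)
n = 401/30 (n = 41/30 - 1*(-12) = 41/30 + 12 = 401/30 ≈ 13.367)
1/(o(30, n) + 95995) = 1/(-18*401/30 + 95995) = 1/(-1203/5 + 95995) = 1/(478772/5) = 5/478772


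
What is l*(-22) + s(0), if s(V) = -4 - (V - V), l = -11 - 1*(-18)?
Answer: -158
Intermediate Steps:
l = 7 (l = -11 + 18 = 7)
s(V) = -4 (s(V) = -4 - 1*0 = -4 + 0 = -4)
l*(-22) + s(0) = 7*(-22) - 4 = -154 - 4 = -158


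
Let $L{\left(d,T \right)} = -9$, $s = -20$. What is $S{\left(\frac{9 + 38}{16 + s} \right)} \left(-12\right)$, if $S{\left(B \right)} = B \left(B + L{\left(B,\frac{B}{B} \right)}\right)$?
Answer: $- \frac{11703}{4} \approx -2925.8$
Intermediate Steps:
$S{\left(B \right)} = B \left(-9 + B\right)$ ($S{\left(B \right)} = B \left(B - 9\right) = B \left(-9 + B\right)$)
$S{\left(\frac{9 + 38}{16 + s} \right)} \left(-12\right) = \frac{9 + 38}{16 - 20} \left(-9 + \frac{9 + 38}{16 - 20}\right) \left(-12\right) = \frac{47}{-4} \left(-9 + \frac{47}{-4}\right) \left(-12\right) = 47 \left(- \frac{1}{4}\right) \left(-9 + 47 \left(- \frac{1}{4}\right)\right) \left(-12\right) = - \frac{47 \left(-9 - \frac{47}{4}\right)}{4} \left(-12\right) = \left(- \frac{47}{4}\right) \left(- \frac{83}{4}\right) \left(-12\right) = \frac{3901}{16} \left(-12\right) = - \frac{11703}{4}$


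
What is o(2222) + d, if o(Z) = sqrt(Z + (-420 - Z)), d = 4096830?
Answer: 4096830 + 2*I*sqrt(105) ≈ 4.0968e+6 + 20.494*I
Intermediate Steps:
o(Z) = 2*I*sqrt(105) (o(Z) = sqrt(-420) = 2*I*sqrt(105))
o(2222) + d = 2*I*sqrt(105) + 4096830 = 4096830 + 2*I*sqrt(105)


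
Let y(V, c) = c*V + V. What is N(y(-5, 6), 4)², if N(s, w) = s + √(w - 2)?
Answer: (-35 + √2)² ≈ 1128.0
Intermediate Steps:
y(V, c) = V + V*c (y(V, c) = V*c + V = V + V*c)
N(s, w) = s + √(-2 + w)
N(y(-5, 6), 4)² = (-5*(1 + 6) + √(-2 + 4))² = (-5*7 + √2)² = (-35 + √2)²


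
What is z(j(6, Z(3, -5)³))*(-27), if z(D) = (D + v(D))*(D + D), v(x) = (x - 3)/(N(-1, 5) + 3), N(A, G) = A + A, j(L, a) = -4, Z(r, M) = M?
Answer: -2376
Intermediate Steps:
N(A, G) = 2*A
v(x) = -3 + x (v(x) = (x - 3)/(2*(-1) + 3) = (-3 + x)/(-2 + 3) = (-3 + x)/1 = (-3 + x)*1 = -3 + x)
z(D) = 2*D*(-3 + 2*D) (z(D) = (D + (-3 + D))*(D + D) = (-3 + 2*D)*(2*D) = 2*D*(-3 + 2*D))
z(j(6, Z(3, -5)³))*(-27) = (2*(-4)*(-3 + 2*(-4)))*(-27) = (2*(-4)*(-3 - 8))*(-27) = (2*(-4)*(-11))*(-27) = 88*(-27) = -2376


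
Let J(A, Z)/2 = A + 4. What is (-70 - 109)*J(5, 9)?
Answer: -3222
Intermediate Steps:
J(A, Z) = 8 + 2*A (J(A, Z) = 2*(A + 4) = 2*(4 + A) = 8 + 2*A)
(-70 - 109)*J(5, 9) = (-70 - 109)*(8 + 2*5) = -179*(8 + 10) = -179*18 = -3222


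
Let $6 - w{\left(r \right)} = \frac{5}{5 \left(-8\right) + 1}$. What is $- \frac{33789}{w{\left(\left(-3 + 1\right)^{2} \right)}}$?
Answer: $- \frac{1317771}{239} \approx -5513.7$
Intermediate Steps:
$w{\left(r \right)} = \frac{239}{39}$ ($w{\left(r \right)} = 6 - \frac{5}{5 \left(-8\right) + 1} = 6 - \frac{5}{-40 + 1} = 6 - \frac{5}{-39} = 6 - 5 \left(- \frac{1}{39}\right) = 6 - - \frac{5}{39} = 6 + \frac{5}{39} = \frac{239}{39}$)
$- \frac{33789}{w{\left(\left(-3 + 1\right)^{2} \right)}} = - \frac{33789}{\frac{239}{39}} = \left(-33789\right) \frac{39}{239} = - \frac{1317771}{239}$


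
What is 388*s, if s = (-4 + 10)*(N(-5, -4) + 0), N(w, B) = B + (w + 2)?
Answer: -16296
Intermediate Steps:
N(w, B) = 2 + B + w (N(w, B) = B + (2 + w) = 2 + B + w)
s = -42 (s = (-4 + 10)*((2 - 4 - 5) + 0) = 6*(-7 + 0) = 6*(-7) = -42)
388*s = 388*(-42) = -16296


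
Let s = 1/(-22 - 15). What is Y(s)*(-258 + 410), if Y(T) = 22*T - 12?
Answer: -70832/37 ≈ -1914.4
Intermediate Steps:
s = -1/37 (s = 1/(-37) = -1/37 ≈ -0.027027)
Y(T) = -12 + 22*T
Y(s)*(-258 + 410) = (-12 + 22*(-1/37))*(-258 + 410) = (-12 - 22/37)*152 = -466/37*152 = -70832/37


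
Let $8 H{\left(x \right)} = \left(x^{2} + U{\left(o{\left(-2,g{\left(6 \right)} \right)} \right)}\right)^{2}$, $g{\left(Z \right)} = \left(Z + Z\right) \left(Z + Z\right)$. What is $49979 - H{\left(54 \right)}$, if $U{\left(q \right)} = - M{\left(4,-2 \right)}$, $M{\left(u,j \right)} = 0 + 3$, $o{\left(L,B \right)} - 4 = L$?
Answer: $- \frac{8085737}{8} \approx -1.0107 \cdot 10^{6}$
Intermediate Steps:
$g{\left(Z \right)} = 4 Z^{2}$ ($g{\left(Z \right)} = 2 Z 2 Z = 4 Z^{2}$)
$o{\left(L,B \right)} = 4 + L$
$M{\left(u,j \right)} = 3$
$U{\left(q \right)} = -3$ ($U{\left(q \right)} = \left(-1\right) 3 = -3$)
$H{\left(x \right)} = \frac{\left(-3 + x^{2}\right)^{2}}{8}$ ($H{\left(x \right)} = \frac{\left(x^{2} - 3\right)^{2}}{8} = \frac{\left(-3 + x^{2}\right)^{2}}{8}$)
$49979 - H{\left(54 \right)} = 49979 - \frac{\left(-3 + 54^{2}\right)^{2}}{8} = 49979 - \frac{\left(-3 + 2916\right)^{2}}{8} = 49979 - \frac{2913^{2}}{8} = 49979 - \frac{1}{8} \cdot 8485569 = 49979 - \frac{8485569}{8} = - \frac{8085737}{8}$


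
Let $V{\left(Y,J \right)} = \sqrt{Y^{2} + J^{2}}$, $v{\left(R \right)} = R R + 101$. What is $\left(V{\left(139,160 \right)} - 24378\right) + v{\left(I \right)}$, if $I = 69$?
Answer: $-19516 + \sqrt{44921} \approx -19304.0$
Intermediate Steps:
$v{\left(R \right)} = 101 + R^{2}$ ($v{\left(R \right)} = R^{2} + 101 = 101 + R^{2}$)
$V{\left(Y,J \right)} = \sqrt{J^{2} + Y^{2}}$
$\left(V{\left(139,160 \right)} - 24378\right) + v{\left(I \right)} = \left(\sqrt{160^{2} + 139^{2}} - 24378\right) + \left(101 + 69^{2}\right) = \left(\sqrt{25600 + 19321} - 24378\right) + \left(101 + 4761\right) = \left(\sqrt{44921} - 24378\right) + 4862 = \left(-24378 + \sqrt{44921}\right) + 4862 = -19516 + \sqrt{44921}$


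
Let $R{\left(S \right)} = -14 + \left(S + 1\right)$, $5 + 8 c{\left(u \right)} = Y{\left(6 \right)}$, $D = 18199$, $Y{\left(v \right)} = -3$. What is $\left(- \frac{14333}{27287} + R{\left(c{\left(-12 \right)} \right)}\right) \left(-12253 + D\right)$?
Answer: $- \frac{2356703046}{27287} \approx -86367.0$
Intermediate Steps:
$c{\left(u \right)} = -1$ ($c{\left(u \right)} = - \frac{5}{8} + \frac{1}{8} \left(-3\right) = - \frac{5}{8} - \frac{3}{8} = -1$)
$R{\left(S \right)} = -13 + S$ ($R{\left(S \right)} = -14 + \left(1 + S\right) = -13 + S$)
$\left(- \frac{14333}{27287} + R{\left(c{\left(-12 \right)} \right)}\right) \left(-12253 + D\right) = \left(- \frac{14333}{27287} - 14\right) \left(-12253 + 18199\right) = \left(\left(-14333\right) \frac{1}{27287} - 14\right) 5946 = \left(- \frac{14333}{27287} - 14\right) 5946 = \left(- \frac{396351}{27287}\right) 5946 = - \frac{2356703046}{27287}$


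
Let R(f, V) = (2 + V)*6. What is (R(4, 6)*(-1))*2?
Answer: -96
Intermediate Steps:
R(f, V) = 12 + 6*V
(R(4, 6)*(-1))*2 = ((12 + 6*6)*(-1))*2 = ((12 + 36)*(-1))*2 = (48*(-1))*2 = -48*2 = -96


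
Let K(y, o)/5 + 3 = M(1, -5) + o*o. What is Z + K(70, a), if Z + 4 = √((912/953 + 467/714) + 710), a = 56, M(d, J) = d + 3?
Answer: 15681 + √329476847357238/680442 ≈ 15708.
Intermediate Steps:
M(d, J) = 3 + d
K(y, o) = 5 + 5*o² (K(y, o) = -15 + 5*((3 + 1) + o*o) = -15 + 5*(4 + o²) = -15 + (20 + 5*o²) = 5 + 5*o²)
Z = -4 + √329476847357238/680442 (Z = -4 + √((912/953 + 467/714) + 710) = -4 + √(1096219/680442 + 710) = -4 + √(484210039/680442) = -4 + √329476847357238/680442 ≈ 22.676)
Z + K(70, a) = (-4 + √329476847357238/680442) + (5 + 5*56²) = (-4 + √329476847357238/680442) + (5 + 5*3136) = (-4 + √329476847357238/680442) + (5 + 15680) = (-4 + √329476847357238/680442) + 15685 = 15681 + √329476847357238/680442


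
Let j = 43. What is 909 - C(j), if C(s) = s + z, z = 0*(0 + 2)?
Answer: 866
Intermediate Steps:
z = 0 (z = 0*2 = 0)
C(s) = s (C(s) = s + 0 = s)
909 - C(j) = 909 - 1*43 = 909 - 43 = 866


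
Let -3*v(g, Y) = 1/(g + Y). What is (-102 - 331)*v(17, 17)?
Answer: 433/102 ≈ 4.2451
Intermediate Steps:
v(g, Y) = -1/(3*(Y + g)) (v(g, Y) = -1/(3*(g + Y)) = -1/(3*(Y + g)))
(-102 - 331)*v(17, 17) = (-102 - 331)*(-1/(3*17 + 3*17)) = -(-433)/(51 + 51) = -(-433)/102 = -433*(-1/102) = 433/102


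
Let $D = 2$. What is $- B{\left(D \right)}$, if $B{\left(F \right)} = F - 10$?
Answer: $8$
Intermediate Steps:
$B{\left(F \right)} = -10 + F$
$- B{\left(D \right)} = - (-10 + 2) = \left(-1\right) \left(-8\right) = 8$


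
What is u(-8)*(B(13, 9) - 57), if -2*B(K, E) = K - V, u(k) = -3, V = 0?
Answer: 381/2 ≈ 190.50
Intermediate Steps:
B(K, E) = -K/2 (B(K, E) = -(K - 1*0)/2 = -(K + 0)/2 = -K/2)
u(-8)*(B(13, 9) - 57) = -3*(-½*13 - 57) = -3*(-13/2 - 57) = -3*(-127/2) = 381/2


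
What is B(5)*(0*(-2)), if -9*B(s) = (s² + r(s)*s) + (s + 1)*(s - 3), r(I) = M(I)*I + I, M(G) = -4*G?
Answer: 0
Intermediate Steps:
r(I) = I - 4*I² (r(I) = (-4*I)*I + I = -4*I² + I = I - 4*I²)
B(s) = -s²/9 - s²*(1 - 4*s)/9 - (1 + s)*(-3 + s)/9 (B(s) = -((s² + (s*(1 - 4*s))*s) + (s + 1)*(s - 3))/9 = -((s² + s²*(1 - 4*s)) + (1 + s)*(-3 + s))/9 = -(s² + s²*(1 - 4*s) + (1 + s)*(-3 + s))/9 = -s²/9 - s²*(1 - 4*s)/9 - (1 + s)*(-3 + s)/9)
B(5)*(0*(-2)) = (⅓ - ⅓*5² + (2/9)*5 + (4/9)*5³)*(0*(-2)) = (⅓ - ⅓*25 + 10/9 + (4/9)*125)*0 = (⅓ - 25/3 + 10/9 + 500/9)*0 = (146/3)*0 = 0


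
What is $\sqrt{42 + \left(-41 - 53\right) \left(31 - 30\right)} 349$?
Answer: $698 i \sqrt{13} \approx 2516.7 i$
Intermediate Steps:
$\sqrt{42 + \left(-41 - 53\right) \left(31 - 30\right)} 349 = \sqrt{42 - 94 \left(31 - 30\right)} 349 = \sqrt{42 - 94} \cdot 349 = \sqrt{-52} \cdot 349 = 2 i \sqrt{13} \cdot 349 = 698 i \sqrt{13}$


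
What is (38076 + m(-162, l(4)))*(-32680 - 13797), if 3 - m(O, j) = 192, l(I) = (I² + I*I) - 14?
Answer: -1760874099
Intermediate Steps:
l(I) = -14 + 2*I² (l(I) = (I² + I²) - 14 = 2*I² - 14 = -14 + 2*I²)
m(O, j) = -189 (m(O, j) = 3 - 1*192 = 3 - 192 = -189)
(38076 + m(-162, l(4)))*(-32680 - 13797) = (38076 - 189)*(-32680 - 13797) = 37887*(-46477) = -1760874099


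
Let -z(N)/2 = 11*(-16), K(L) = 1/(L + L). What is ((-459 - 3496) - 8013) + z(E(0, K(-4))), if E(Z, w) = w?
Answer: -11616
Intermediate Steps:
K(L) = 1/(2*L)
z(N) = 352 (z(N) = -22*(-16) = -2*(-176) = 352)
((-459 - 3496) - 8013) + z(E(0, K(-4))) = ((-459 - 3496) - 8013) + 352 = (-3955 - 8013) + 352 = -11968 + 352 = -11616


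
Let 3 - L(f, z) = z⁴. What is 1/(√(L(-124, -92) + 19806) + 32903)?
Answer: 32903/1154226896 - I*√71619487/1154226896 ≈ 2.8507e-5 - 7.332e-6*I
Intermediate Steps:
L(f, z) = 3 - z⁴
1/(√(L(-124, -92) + 19806) + 32903) = 1/(√((3 - 1*(-92)⁴) + 19806) + 32903) = 1/(√((3 - 1*71639296) + 19806) + 32903) = 1/(√((3 - 71639296) + 19806) + 32903) = 1/(√(-71639293 + 19806) + 32903) = 1/(√(-71619487) + 32903) = 1/(I*√71619487 + 32903) = 1/(32903 + I*√71619487)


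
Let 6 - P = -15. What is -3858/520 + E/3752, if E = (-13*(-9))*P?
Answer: -235671/34840 ≈ -6.7644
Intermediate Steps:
P = 21 (P = 6 - 1*(-15) = 6 + 15 = 21)
E = 2457 (E = -13*(-9)*21 = 117*21 = 2457)
-3858/520 + E/3752 = -3858/520 + 2457/3752 = -3858*1/520 + 2457*(1/3752) = -1929/260 + 351/536 = -235671/34840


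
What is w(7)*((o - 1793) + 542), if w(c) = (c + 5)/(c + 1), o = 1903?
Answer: 978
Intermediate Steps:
w(c) = (5 + c)/(1 + c)
w(7)*((o - 1793) + 542) = ((5 + 7)/(1 + 7))*((1903 - 1793) + 542) = (12/8)*(110 + 542) = ((⅛)*12)*652 = (3/2)*652 = 978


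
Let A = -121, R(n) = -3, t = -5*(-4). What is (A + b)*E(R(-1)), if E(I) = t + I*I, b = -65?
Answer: -5394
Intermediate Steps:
t = 20
E(I) = 20 + I**2 (E(I) = 20 + I*I = 20 + I**2)
(A + b)*E(R(-1)) = (-121 - 65)*(20 + (-3)**2) = -186*(20 + 9) = -186*29 = -5394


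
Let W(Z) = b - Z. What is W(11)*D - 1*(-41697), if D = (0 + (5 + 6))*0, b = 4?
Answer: 41697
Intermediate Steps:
W(Z) = 4 - Z
D = 0 (D = (0 + 11)*0 = 11*0 = 0)
W(11)*D - 1*(-41697) = (4 - 1*11)*0 - 1*(-41697) = (4 - 11)*0 + 41697 = -7*0 + 41697 = 0 + 41697 = 41697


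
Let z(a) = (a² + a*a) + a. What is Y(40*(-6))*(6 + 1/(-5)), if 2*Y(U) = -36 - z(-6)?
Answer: -1479/5 ≈ -295.80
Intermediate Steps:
z(a) = a + 2*a² (z(a) = (a² + a²) + a = 2*a² + a = a + 2*a²)
Y(U) = -51 (Y(U) = (-36 - (-6)*(1 + 2*(-6)))/2 = (-36 - (-6)*(1 - 12))/2 = (-36 - (-6)*(-11))/2 = (-36 - 1*66)/2 = (-36 - 66)/2 = (½)*(-102) = -51)
Y(40*(-6))*(6 + 1/(-5)) = -51*(6 + 1/(-5)) = -51*(6 - ⅕) = -51*29/5 = -1479/5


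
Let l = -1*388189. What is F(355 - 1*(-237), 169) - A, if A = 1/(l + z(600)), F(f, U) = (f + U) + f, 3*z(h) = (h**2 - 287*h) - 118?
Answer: 1321725408/976885 ≈ 1353.0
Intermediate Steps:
z(h) = -118/3 - 287*h/3 + h**2/3 (z(h) = ((h**2 - 287*h) - 118)/3 = (-118 + h**2 - 287*h)/3 = -118/3 - 287*h/3 + h**2/3)
l = -388189
F(f, U) = U + 2*f (F(f, U) = (U + f) + f = U + 2*f)
A = -3/976885 (A = 1/(-388189 + (-118/3 - 287/3*600 + (1/3)*600**2)) = 1/(-388189 + (-118/3 - 57400 + (1/3)*360000)) = 1/(-388189 + (-118/3 - 57400 + 120000)) = 1/(-388189 + 187682/3) = 1/(-976885/3) = -3/976885 ≈ -3.0710e-6)
F(355 - 1*(-237), 169) - A = (169 + 2*(355 - 1*(-237))) - 1*(-3/976885) = (169 + 2*(355 + 237)) + 3/976885 = (169 + 2*592) + 3/976885 = (169 + 1184) + 3/976885 = 1353 + 3/976885 = 1321725408/976885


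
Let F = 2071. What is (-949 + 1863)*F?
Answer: 1892894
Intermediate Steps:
(-949 + 1863)*F = (-949 + 1863)*2071 = 914*2071 = 1892894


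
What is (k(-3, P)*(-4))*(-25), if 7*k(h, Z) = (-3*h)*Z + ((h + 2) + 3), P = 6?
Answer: 800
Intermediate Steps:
k(h, Z) = 5/7 + h/7 - 3*Z*h/7 (k(h, Z) = ((-3*h)*Z + ((h + 2) + 3))/7 = (-3*Z*h + ((2 + h) + 3))/7 = (-3*Z*h + (5 + h))/7 = (5 + h - 3*Z*h)/7 = 5/7 + h/7 - 3*Z*h/7)
(k(-3, P)*(-4))*(-25) = ((5/7 + (⅐)*(-3) - 3/7*6*(-3))*(-4))*(-25) = ((5/7 - 3/7 + 54/7)*(-4))*(-25) = (8*(-4))*(-25) = -32*(-25) = 800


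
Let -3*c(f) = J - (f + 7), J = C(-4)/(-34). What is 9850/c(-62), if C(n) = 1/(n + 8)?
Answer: -1339600/2493 ≈ -537.34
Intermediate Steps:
C(n) = 1/(8 + n)
J = -1/136 (J = 1/((8 - 4)*(-34)) = -1/34/4 = (1/4)*(-1/34) = -1/136 ≈ -0.0073529)
c(f) = 953/408 + f/3 (c(f) = -(-1/136 - (f + 7))/3 = -(-1/136 - (7 + f))/3 = -(-1/136 + (-7 - f))/3 = -(-953/136 - f)/3 = 953/408 + f/3)
9850/c(-62) = 9850/(953/408 + (1/3)*(-62)) = 9850/(953/408 - 62/3) = 9850/(-2493/136) = 9850*(-136/2493) = -1339600/2493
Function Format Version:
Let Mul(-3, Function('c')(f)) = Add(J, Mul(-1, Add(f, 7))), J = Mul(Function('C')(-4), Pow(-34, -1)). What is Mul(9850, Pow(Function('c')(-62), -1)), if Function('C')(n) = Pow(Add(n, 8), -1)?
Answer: Rational(-1339600, 2493) ≈ -537.34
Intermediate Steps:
Function('C')(n) = Pow(Add(8, n), -1)
J = Rational(-1, 136) (J = Mul(Pow(Add(8, -4), -1), Pow(-34, -1)) = Mul(Pow(4, -1), Rational(-1, 34)) = Mul(Rational(1, 4), Rational(-1, 34)) = Rational(-1, 136) ≈ -0.0073529)
Function('c')(f) = Add(Rational(953, 408), Mul(Rational(1, 3), f)) (Function('c')(f) = Mul(Rational(-1, 3), Add(Rational(-1, 136), Mul(-1, Add(f, 7)))) = Mul(Rational(-1, 3), Add(Rational(-1, 136), Mul(-1, Add(7, f)))) = Mul(Rational(-1, 3), Add(Rational(-1, 136), Add(-7, Mul(-1, f)))) = Mul(Rational(-1, 3), Add(Rational(-953, 136), Mul(-1, f))) = Add(Rational(953, 408), Mul(Rational(1, 3), f)))
Mul(9850, Pow(Function('c')(-62), -1)) = Mul(9850, Pow(Add(Rational(953, 408), Mul(Rational(1, 3), -62)), -1)) = Mul(9850, Pow(Add(Rational(953, 408), Rational(-62, 3)), -1)) = Mul(9850, Pow(Rational(-2493, 136), -1)) = Mul(9850, Rational(-136, 2493)) = Rational(-1339600, 2493)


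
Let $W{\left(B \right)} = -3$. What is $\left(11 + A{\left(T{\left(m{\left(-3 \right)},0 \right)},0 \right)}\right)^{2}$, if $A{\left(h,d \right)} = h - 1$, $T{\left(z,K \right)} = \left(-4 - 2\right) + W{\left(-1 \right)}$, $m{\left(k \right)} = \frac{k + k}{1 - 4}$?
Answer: $1$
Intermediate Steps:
$m{\left(k \right)} = - \frac{2 k}{3}$ ($m{\left(k \right)} = \frac{2 k}{-3} = 2 k \left(- \frac{1}{3}\right) = - \frac{2 k}{3}$)
$T{\left(z,K \right)} = -9$ ($T{\left(z,K \right)} = \left(-4 - 2\right) - 3 = -6 - 3 = -9$)
$A{\left(h,d \right)} = -1 + h$ ($A{\left(h,d \right)} = h - 1 = -1 + h$)
$\left(11 + A{\left(T{\left(m{\left(-3 \right)},0 \right)},0 \right)}\right)^{2} = \left(11 - 10\right)^{2} = 1^{2} = 1$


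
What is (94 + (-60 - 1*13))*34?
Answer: 714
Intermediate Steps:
(94 + (-60 - 1*13))*34 = (94 + (-60 - 13))*34 = (94 - 73)*34 = 21*34 = 714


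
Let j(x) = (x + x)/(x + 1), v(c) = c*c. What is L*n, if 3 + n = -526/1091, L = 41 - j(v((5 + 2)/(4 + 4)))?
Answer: -17228465/123283 ≈ -139.75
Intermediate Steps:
v(c) = c²
j(x) = 2*x/(1 + x) (j(x) = (2*x)/(1 + x) = 2*x/(1 + x))
L = 4535/113 (L = 41 - 2*((5 + 2)/(4 + 4))²/(1 + ((5 + 2)/(4 + 4))²) = 41 - 2*(7/8)²/(1 + (7/8)²) = 41 - 2*49/(64*(1 + 49/64)) = 41 - 2*49/(64*113/64) = 41 - 2*49*64/(64*113) = 41 - 1*98/113 = 41 - 98/113 = 4535/113 ≈ 40.133)
n = -3799/1091 (n = -3 - 526/1091 = -3799/1091 ≈ -3.4821)
L*n = (4535/113)*(-3799/1091) = -17228465/123283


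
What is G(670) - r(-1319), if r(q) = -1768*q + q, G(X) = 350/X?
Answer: -156155056/67 ≈ -2.3307e+6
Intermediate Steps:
r(q) = -1767*q
G(670) - r(-1319) = 350/670 - (-1767)*(-1319) = 350*(1/670) - 1*2330673 = 35/67 - 2330673 = -156155056/67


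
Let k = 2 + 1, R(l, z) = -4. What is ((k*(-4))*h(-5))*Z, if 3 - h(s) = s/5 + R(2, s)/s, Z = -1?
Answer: 192/5 ≈ 38.400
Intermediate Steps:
k = 3
h(s) = 3 + 4/s - s/5 (h(s) = 3 - (s/5 - 4/s) = 3 - (-4/s + s/5) = 3 + (4/s - s/5) = 3 + 4/s - s/5)
((k*(-4))*h(-5))*Z = ((3*(-4))*(3 + 4/(-5) - ⅕*(-5)))*(-1) = -12*(3 + 4*(-⅕) + 1)*(-1) = -12*(3 - ⅘ + 1)*(-1) = -12*16/5*(-1) = -192/5*(-1) = 192/5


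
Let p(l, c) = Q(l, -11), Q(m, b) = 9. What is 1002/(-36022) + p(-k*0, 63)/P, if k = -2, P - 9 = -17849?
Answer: -9099939/321316240 ≈ -0.028321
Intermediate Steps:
P = -17840 (P = 9 - 17849 = -17840)
p(l, c) = 9
1002/(-36022) + p(-k*0, 63)/P = 1002/(-36022) + 9/(-17840) = 1002*(-1/36022) + 9*(-1/17840) = -501/18011 - 9/17840 = -9099939/321316240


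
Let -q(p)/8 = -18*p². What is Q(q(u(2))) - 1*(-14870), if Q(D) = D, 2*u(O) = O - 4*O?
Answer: 16166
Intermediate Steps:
u(O) = -3*O/2 (u(O) = (O - 4*O)/2 = (-3*O)/2 = -3*O/2)
q(p) = 144*p² (q(p) = -(-144)*p² = 144*p²)
Q(q(u(2))) - 1*(-14870) = 144*(-3/2*2)² - 1*(-14870) = 144*(-3)² + 14870 = 144*9 + 14870 = 1296 + 14870 = 16166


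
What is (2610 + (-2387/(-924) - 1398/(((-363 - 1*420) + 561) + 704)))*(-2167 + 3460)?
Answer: 3252844493/964 ≈ 3.3743e+6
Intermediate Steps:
(2610 + (-2387/(-924) - 1398/(((-363 - 1*420) + 561) + 704)))*(-2167 + 3460) = (2610 + (-2387*(-1/924) - 1398/(((-363 - 420) + 561) + 704)))*1293 = (2610 + (31/12 - 1398/((-783 + 561) + 704)))*1293 = (2610 + (31/12 - 1398/(-222 + 704)))*1293 = (2610 + (31/12 - 1398/482))*1293 = (2610 + (31/12 - 1398*1/482))*1293 = (2610 + (31/12 - 699/241))*1293 = (2610 - 917/2892)*1293 = (7547203/2892)*1293 = 3252844493/964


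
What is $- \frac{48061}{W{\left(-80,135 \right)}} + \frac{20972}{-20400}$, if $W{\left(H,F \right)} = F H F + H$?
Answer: $- \frac{28460009}{28600800} \approx -0.99508$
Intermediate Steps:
$W{\left(H,F \right)} = H + H F^{2}$ ($W{\left(H,F \right)} = H F^{2} + H = H + H F^{2}$)
$- \frac{48061}{W{\left(-80,135 \right)}} + \frac{20972}{-20400} = - \frac{48061}{\left(-80\right) \left(1 + 135^{2}\right)} + \frac{20972}{-20400} = - \frac{48061}{\left(-80\right) \left(1 + 18225\right)} + 20972 \left(- \frac{1}{20400}\right) = - \frac{48061}{\left(-80\right) 18226} - \frac{5243}{5100} = - \frac{48061}{-1458080} - \frac{5243}{5100} = \left(-48061\right) \left(- \frac{1}{1458080}\right) - \frac{5243}{5100} = \frac{3697}{112160} - \frac{5243}{5100} = - \frac{28460009}{28600800}$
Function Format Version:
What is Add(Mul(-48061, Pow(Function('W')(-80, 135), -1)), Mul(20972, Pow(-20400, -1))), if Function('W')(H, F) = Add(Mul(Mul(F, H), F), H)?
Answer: Rational(-28460009, 28600800) ≈ -0.99508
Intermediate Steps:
Function('W')(H, F) = Add(H, Mul(H, Pow(F, 2))) (Function('W')(H, F) = Add(Mul(H, Pow(F, 2)), H) = Add(H, Mul(H, Pow(F, 2))))
Add(Mul(-48061, Pow(Function('W')(-80, 135), -1)), Mul(20972, Pow(-20400, -1))) = Add(Mul(-48061, Pow(Mul(-80, Add(1, Pow(135, 2))), -1)), Mul(20972, Pow(-20400, -1))) = Add(Mul(-48061, Pow(Mul(-80, Add(1, 18225)), -1)), Mul(20972, Rational(-1, 20400))) = Add(Mul(-48061, Pow(Mul(-80, 18226), -1)), Rational(-5243, 5100)) = Add(Mul(-48061, Pow(-1458080, -1)), Rational(-5243, 5100)) = Add(Mul(-48061, Rational(-1, 1458080)), Rational(-5243, 5100)) = Add(Rational(3697, 112160), Rational(-5243, 5100)) = Rational(-28460009, 28600800)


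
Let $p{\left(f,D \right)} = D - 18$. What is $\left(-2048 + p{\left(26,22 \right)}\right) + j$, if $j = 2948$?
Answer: $904$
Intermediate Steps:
$p{\left(f,D \right)} = -18 + D$ ($p{\left(f,D \right)} = D - 18 = -18 + D$)
$\left(-2048 + p{\left(26,22 \right)}\right) + j = \left(-2048 + \left(-18 + 22\right)\right) + 2948 = \left(-2048 + 4\right) + 2948 = -2044 + 2948 = 904$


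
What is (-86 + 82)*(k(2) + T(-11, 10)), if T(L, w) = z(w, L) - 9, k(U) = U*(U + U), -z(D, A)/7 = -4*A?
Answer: 1236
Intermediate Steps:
z(D, A) = 28*A (z(D, A) = -(-28)*A = 28*A)
k(U) = 2*U² (k(U) = U*(2*U) = 2*U²)
T(L, w) = -9 + 28*L (T(L, w) = 28*L - 9 = -9 + 28*L)
(-86 + 82)*(k(2) + T(-11, 10)) = (-86 + 82)*(2*2² + (-9 + 28*(-11))) = -4*(2*4 + (-9 - 308)) = -4*(8 - 317) = -4*(-309) = 1236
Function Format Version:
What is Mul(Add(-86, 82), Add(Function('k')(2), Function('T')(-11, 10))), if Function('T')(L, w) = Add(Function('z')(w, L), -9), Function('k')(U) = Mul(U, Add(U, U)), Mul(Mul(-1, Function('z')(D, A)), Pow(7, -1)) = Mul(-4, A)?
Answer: 1236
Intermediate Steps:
Function('z')(D, A) = Mul(28, A) (Function('z')(D, A) = Mul(-7, Mul(-4, A)) = Mul(28, A))
Function('k')(U) = Mul(2, Pow(U, 2)) (Function('k')(U) = Mul(U, Mul(2, U)) = Mul(2, Pow(U, 2)))
Function('T')(L, w) = Add(-9, Mul(28, L)) (Function('T')(L, w) = Add(Mul(28, L), -9) = Add(-9, Mul(28, L)))
Mul(Add(-86, 82), Add(Function('k')(2), Function('T')(-11, 10))) = Mul(Add(-86, 82), Add(Mul(2, Pow(2, 2)), Add(-9, Mul(28, -11)))) = Mul(-4, Add(Mul(2, 4), Add(-9, -308))) = Mul(-4, Add(8, -317)) = Mul(-4, -309) = 1236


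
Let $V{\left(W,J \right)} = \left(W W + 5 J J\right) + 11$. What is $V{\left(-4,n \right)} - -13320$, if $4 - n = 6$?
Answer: $13367$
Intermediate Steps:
$n = -2$ ($n = 4 - 6 = -2$)
$V{\left(W,J \right)} = 11 + W^{2} + 5 J^{2}$ ($V{\left(W,J \right)} = \left(W^{2} + 5 J^{2}\right) + 11 = 11 + W^{2} + 5 J^{2}$)
$V{\left(-4,n \right)} - -13320 = \left(11 + \left(-4\right)^{2} + 5 \left(-2\right)^{2}\right) - -13320 = \left(11 + 16 + 5 \cdot 4\right) + 13320 = \left(11 + 16 + 20\right) + 13320 = 47 + 13320 = 13367$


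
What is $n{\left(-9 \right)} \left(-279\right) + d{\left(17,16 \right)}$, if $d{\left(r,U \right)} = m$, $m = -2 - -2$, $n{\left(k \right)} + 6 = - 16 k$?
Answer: $-38502$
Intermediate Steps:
$n{\left(k \right)} = -6 - 16 k$
$m = 0$ ($m = -2 + 2 = 0$)
$d{\left(r,U \right)} = 0$
$n{\left(-9 \right)} \left(-279\right) + d{\left(17,16 \right)} = \left(-6 - -144\right) \left(-279\right) + 0 = \left(-6 + 144\right) \left(-279\right) + 0 = 138 \left(-279\right) + 0 = -38502 + 0 = -38502$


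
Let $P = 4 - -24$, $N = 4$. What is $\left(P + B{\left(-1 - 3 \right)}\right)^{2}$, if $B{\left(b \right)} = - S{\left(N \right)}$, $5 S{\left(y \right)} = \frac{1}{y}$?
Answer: $\frac{312481}{400} \approx 781.2$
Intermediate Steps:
$S{\left(y \right)} = \frac{1}{5 y}$
$B{\left(b \right)} = - \frac{1}{20}$ ($B{\left(b \right)} = - \frac{1}{5 \cdot 4} = \left(-1\right) \frac{1}{20} = - \frac{1}{20}$)
$P = 28$ ($P = 4 + 24 = 28$)
$\left(P + B{\left(-1 - 3 \right)}\right)^{2} = \left(28 - \frac{1}{20}\right)^{2} = \left(\frac{559}{20}\right)^{2} = \frac{312481}{400}$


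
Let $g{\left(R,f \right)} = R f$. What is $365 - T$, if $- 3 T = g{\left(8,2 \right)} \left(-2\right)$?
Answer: $\frac{1063}{3} \approx 354.33$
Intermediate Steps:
$T = \frac{32}{3}$ ($T = - \frac{8 \cdot 2 \left(-2\right)}{3} = - \frac{16 \left(-2\right)}{3} = \left(- \frac{1}{3}\right) \left(-32\right) = \frac{32}{3} \approx 10.667$)
$365 - T = 365 - \frac{32}{3} = \frac{1063}{3}$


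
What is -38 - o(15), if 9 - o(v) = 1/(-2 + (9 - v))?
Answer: -377/8 ≈ -47.125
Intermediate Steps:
o(v) = 9 - 1/(7 - v) (o(v) = 9 - 1/(-2 + (9 - v)) = 9 - 1/(7 - v))
-38 - o(15) = -38 - (-62 + 9*15)/(-7 + 15) = -38 - (-62 + 135)/8 = -38 - 73/8 = -377/8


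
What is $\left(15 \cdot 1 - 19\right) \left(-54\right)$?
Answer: $216$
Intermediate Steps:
$\left(15 \cdot 1 - 19\right) \left(-54\right) = \left(15 - 19\right) \left(-54\right) = \left(-4\right) \left(-54\right) = 216$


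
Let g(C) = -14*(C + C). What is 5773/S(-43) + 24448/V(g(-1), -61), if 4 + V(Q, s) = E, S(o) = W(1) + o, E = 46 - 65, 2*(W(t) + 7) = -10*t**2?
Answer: -1477419/1265 ≈ -1167.9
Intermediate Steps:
W(t) = -7 - 5*t**2 (W(t) = -7 + (-10*t**2)/2 = -7 - 5*t**2)
g(C) = -28*C
E = -19
S(o) = -12 + o (S(o) = (-7 - 5*1**2) + o = (-7 - 5*1) + o = (-7 - 5) + o = -12 + o)
V(Q, s) = -23 (V(Q, s) = -4 - 19 = -23)
5773/S(-43) + 24448/V(g(-1), -61) = 5773/(-12 - 43) + 24448/(-23) = 5773/(-55) + 24448*(-1/23) = 5773*(-1/55) - 24448/23 = -5773/55 - 24448/23 = -1477419/1265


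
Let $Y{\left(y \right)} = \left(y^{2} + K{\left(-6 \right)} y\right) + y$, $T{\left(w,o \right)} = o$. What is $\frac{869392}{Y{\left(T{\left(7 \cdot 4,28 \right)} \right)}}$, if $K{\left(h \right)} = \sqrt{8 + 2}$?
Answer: $\frac{6303092}{5817} - \frac{217348 \sqrt{10}}{5817} \approx 965.41$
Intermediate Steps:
$K{\left(h \right)} = \sqrt{10}$
$Y{\left(y \right)} = y + y^{2} + y \sqrt{10}$ ($Y{\left(y \right)} = \left(y^{2} + \sqrt{10} y\right) + y = \left(y^{2} + y \sqrt{10}\right) + y = y + y^{2} + y \sqrt{10}$)
$\frac{869392}{Y{\left(T{\left(7 \cdot 4,28 \right)} \right)}} = \frac{869392}{28 \left(1 + 28 + \sqrt{10}\right)} = \frac{869392}{28 \left(29 + \sqrt{10}\right)} = \frac{869392}{812 + 28 \sqrt{10}}$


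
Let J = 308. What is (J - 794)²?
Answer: 236196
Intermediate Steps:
(J - 794)² = (308 - 794)² = (-486)² = 236196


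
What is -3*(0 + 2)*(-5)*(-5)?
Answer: -150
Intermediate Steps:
-3*(0 + 2)*(-5)*(-5) = -6*(-5)*(-5) = -3*(-10)*(-5) = 30*(-5) = -150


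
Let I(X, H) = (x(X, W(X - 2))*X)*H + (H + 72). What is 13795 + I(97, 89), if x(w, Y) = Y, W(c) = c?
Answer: 834091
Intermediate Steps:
I(X, H) = 72 + H + H*X*(-2 + X) (I(X, H) = ((X - 2)*X)*H + (H + 72) = ((-2 + X)*X)*H + (72 + H) = (X*(-2 + X))*H + (72 + H) = H*X*(-2 + X) + (72 + H) = 72 + H + H*X*(-2 + X))
13795 + I(97, 89) = 13795 + (72 + 89 + 89*97*(-2 + 97)) = 13795 + (72 + 89 + 89*97*95) = 13795 + (72 + 89 + 820135) = 13795 + 820296 = 834091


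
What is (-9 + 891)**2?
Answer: 777924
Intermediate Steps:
(-9 + 891)**2 = 882**2 = 777924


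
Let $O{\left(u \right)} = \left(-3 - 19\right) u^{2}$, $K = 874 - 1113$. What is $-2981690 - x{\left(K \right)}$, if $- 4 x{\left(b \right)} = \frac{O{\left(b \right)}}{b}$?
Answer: $- \frac{5960751}{2} \approx -2.9804 \cdot 10^{6}$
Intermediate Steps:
$K = -239$
$O{\left(u \right)} = - 22 u^{2}$ ($O{\left(u \right)} = \left(-3 - 19\right) u^{2} = - 22 u^{2}$)
$x{\left(b \right)} = \frac{11 b}{2}$ ($x{\left(b \right)} = - \frac{- 22 b^{2} \frac{1}{b}}{4} = - \frac{\left(-22\right) b}{4} = \frac{11 b}{2}$)
$-2981690 - x{\left(K \right)} = -2981690 - \frac{11}{2} \left(-239\right) = -2981690 - - \frac{2629}{2} = -2981690 + \frac{2629}{2} = - \frac{5960751}{2}$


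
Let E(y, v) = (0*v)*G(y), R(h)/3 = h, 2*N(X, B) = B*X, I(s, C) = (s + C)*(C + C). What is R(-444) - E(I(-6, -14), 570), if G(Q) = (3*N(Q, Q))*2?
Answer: -1332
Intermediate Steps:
I(s, C) = 2*C*(C + s) (I(s, C) = (C + s)*(2*C) = 2*C*(C + s))
N(X, B) = B*X/2 (N(X, B) = (B*X)/2 = B*X/2)
R(h) = 3*h
G(Q) = 3*Q² (G(Q) = (3*(Q*Q/2))*2 = (3*(Q²/2))*2 = (3*Q²/2)*2 = 3*Q²)
E(y, v) = 0 (E(y, v) = (0*v)*(3*y²) = 0*(3*y²) = 0)
R(-444) - E(I(-6, -14), 570) = 3*(-444) - 1*0 = -1332 + 0 = -1332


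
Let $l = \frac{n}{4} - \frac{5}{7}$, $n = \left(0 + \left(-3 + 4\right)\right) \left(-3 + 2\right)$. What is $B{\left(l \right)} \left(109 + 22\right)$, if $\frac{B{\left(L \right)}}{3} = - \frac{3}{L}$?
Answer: $\frac{3668}{3} \approx 1222.7$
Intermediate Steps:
$n = -1$ ($n = \left(0 + 1\right) \left(-1\right) = 1 \left(-1\right) = -1$)
$l = - \frac{27}{28}$ ($l = - \frac{1}{4} - \frac{5}{7} = - \frac{27}{28} \approx -0.96429$)
$B{\left(L \right)} = - \frac{9}{L}$ ($B{\left(L \right)} = 3 \left(- \frac{3}{L}\right) = - \frac{9}{L}$)
$B{\left(l \right)} \left(109 + 22\right) = - \frac{9}{- \frac{27}{28}} \left(109 + 22\right) = \left(-9\right) \left(- \frac{28}{27}\right) 131 = \frac{28}{3} \cdot 131 = \frac{3668}{3}$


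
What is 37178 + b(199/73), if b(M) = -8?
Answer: 37170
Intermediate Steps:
37178 + b(199/73) = 37178 - 8 = 37170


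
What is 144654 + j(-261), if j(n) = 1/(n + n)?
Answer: 75509387/522 ≈ 1.4465e+5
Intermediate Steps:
j(n) = 1/(2*n)
144654 + j(-261) = 144654 + (½)/(-261) = 144654 + (½)*(-1/261) = 144654 - 1/522 = 75509387/522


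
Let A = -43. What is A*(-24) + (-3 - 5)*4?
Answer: 1000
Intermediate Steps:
A*(-24) + (-3 - 5)*4 = -43*(-24) + (-3 - 5)*4 = 1032 - 8*4 = 1032 - 32 = 1000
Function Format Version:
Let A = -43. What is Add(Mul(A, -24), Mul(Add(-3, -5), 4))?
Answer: 1000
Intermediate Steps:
Add(Mul(A, -24), Mul(Add(-3, -5), 4)) = Add(Mul(-43, -24), Mul(Add(-3, -5), 4)) = Add(1032, Mul(-8, 4)) = Add(1032, -32) = 1000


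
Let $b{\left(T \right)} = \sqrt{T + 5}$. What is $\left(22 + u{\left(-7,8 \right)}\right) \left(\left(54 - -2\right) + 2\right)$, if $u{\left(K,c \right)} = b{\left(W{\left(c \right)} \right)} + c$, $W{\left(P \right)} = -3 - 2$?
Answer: $1740$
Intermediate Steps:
$W{\left(P \right)} = -5$
$b{\left(T \right)} = \sqrt{5 + T}$
$u{\left(K,c \right)} = c$ ($u{\left(K,c \right)} = \sqrt{5 - 5} + c = \sqrt{0} + c = 0 + c = c$)
$\left(22 + u{\left(-7,8 \right)}\right) \left(\left(54 - -2\right) + 2\right) = \left(22 + 8\right) \left(\left(54 - -2\right) + 2\right) = 30 \left(\left(54 + \left(-11 + 13\right)\right) + 2\right) = 30 \left(\left(54 + 2\right) + 2\right) = 30 \left(56 + 2\right) = 30 \cdot 58 = 1740$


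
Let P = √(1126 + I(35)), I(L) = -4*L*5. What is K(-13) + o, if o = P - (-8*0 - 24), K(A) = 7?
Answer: 31 + √426 ≈ 51.640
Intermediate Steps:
I(L) = -20*L
P = √426 (P = √(1126 - 20*35) = √(1126 - 700) = √426 ≈ 20.640)
o = 24 + √426 (o = √426 - (-8*0 - 24) = √426 - (0 - 24) = √426 - 1*(-24) = √426 + 24 = 24 + √426 ≈ 44.640)
K(-13) + o = 7 + (24 + √426) = 31 + √426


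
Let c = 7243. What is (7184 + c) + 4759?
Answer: 19186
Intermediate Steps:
(7184 + c) + 4759 = (7184 + 7243) + 4759 = 14427 + 4759 = 19186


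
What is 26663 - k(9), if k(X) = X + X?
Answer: 26645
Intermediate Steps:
k(X) = 2*X
26663 - k(9) = 26663 - 2*9 = 26663 - 1*18 = 26663 - 18 = 26645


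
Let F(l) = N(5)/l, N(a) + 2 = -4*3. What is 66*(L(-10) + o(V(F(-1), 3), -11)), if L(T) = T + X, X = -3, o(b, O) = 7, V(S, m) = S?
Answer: -396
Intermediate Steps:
N(a) = -14 (N(a) = -2 - 4*3 = -2 - 12 = -14)
F(l) = -14/l
L(T) = -3 + T (L(T) = T - 3 = -3 + T)
66*(L(-10) + o(V(F(-1), 3), -11)) = 66*((-3 - 10) + 7) = 66*(-13 + 7) = 66*(-6) = -396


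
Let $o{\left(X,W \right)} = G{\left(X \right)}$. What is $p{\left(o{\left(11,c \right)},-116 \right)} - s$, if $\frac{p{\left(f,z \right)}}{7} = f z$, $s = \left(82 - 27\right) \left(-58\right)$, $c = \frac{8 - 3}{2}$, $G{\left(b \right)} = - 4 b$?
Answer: $38918$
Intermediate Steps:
$c = \frac{5}{2}$ ($c = 5 \cdot \frac{1}{2} = \frac{5}{2} \approx 2.5$)
$s = -3190$ ($s = 55 \left(-58\right) = -3190$)
$o{\left(X,W \right)} = - 4 X$
$p{\left(f,z \right)} = 7 f z$
$p{\left(o{\left(11,c \right)},-116 \right)} - s = 7 \left(\left(-4\right) 11\right) \left(-116\right) - -3190 = 7 \left(-44\right) \left(-116\right) + 3190 = 35728 + 3190 = 38918$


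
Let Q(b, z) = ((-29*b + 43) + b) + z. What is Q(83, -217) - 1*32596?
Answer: -35094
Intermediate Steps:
Q(b, z) = 43 + z - 28*b (Q(b, z) = ((43 - 29*b) + b) + z = (43 - 28*b) + z = 43 + z - 28*b)
Q(83, -217) - 1*32596 = (43 - 217 - 28*83) - 1*32596 = (43 - 217 - 2324) - 32596 = -2498 - 32596 = -35094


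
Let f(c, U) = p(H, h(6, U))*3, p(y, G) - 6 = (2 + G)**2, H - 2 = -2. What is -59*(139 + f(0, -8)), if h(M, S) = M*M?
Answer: -264851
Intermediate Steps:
h(M, S) = M**2
H = 0 (H = 2 - 2 = 0)
p(y, G) = 6 + (2 + G)**2
f(c, U) = 4350 (f(c, U) = (6 + (2 + 6**2)**2)*3 = (6 + (2 + 36)**2)*3 = (6 + 38**2)*3 = (6 + 1444)*3 = 1450*3 = 4350)
-59*(139 + f(0, -8)) = -59*(139 + 4350) = -59*4489 = -264851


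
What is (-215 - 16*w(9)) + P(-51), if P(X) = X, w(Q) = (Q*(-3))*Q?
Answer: 3622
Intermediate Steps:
w(Q) = -3*Q² (w(Q) = (-3*Q)*Q = -3*Q²)
(-215 - 16*w(9)) + P(-51) = (-215 - (-48)*9²) - 51 = (-215 - (-48)*81) - 51 = (-215 - 16*(-243)) - 51 = (-215 + 3888) - 51 = 3673 - 51 = 3622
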